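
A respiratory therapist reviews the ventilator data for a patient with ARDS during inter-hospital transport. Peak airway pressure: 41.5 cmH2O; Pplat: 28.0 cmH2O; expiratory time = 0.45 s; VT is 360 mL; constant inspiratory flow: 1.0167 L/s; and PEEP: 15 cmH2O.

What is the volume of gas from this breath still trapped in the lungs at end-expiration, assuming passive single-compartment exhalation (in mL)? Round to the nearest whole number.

106

R = (PIP − Pplat)/V̇ = (41.5 − 28.0) / 1.0167 = 13.5/1.0167 = 13.278 cmH2O·s/L.
C = Vt/(Pplat − PEEP) = 360.0 / (28.0 − 15) = 360.0/13.0 = 27.692 mL/cmH2O.
τ = R × C = 13.278 × 0.02769 L/cmH2O = 0.3677 s.
Fraction remaining = e^(−Te/τ) = e^(−0.45/0.3677) = 0.2941.
Trapped volume = 360.0 × 0.2941 = 105.88 mL.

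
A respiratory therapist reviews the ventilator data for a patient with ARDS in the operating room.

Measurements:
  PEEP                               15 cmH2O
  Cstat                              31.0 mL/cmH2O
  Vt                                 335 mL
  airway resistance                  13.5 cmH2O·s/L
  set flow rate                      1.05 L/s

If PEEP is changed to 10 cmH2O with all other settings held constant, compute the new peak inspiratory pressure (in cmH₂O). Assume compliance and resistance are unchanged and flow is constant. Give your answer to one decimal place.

PIP = Vt/C + R·V̇ + PEEP (constant-flow equation of motion).
Only the baseline term changes: ΔPIP = ΔPEEP = 10 − 15 = -5.0 cmH2O.
Original PIP = 335/31.0 + 13.5×1.05 + 15 = 39.981 cmH2O; new PIP = 39.981 + (-5.0) = 34.981 cmH2O.

35.0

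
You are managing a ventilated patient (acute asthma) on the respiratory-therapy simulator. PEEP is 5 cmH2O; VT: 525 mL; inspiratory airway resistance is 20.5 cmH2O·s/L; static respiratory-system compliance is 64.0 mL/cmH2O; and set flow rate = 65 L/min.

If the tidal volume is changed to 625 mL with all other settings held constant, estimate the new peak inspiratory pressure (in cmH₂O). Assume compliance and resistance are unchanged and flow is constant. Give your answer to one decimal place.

37.0

Flow: 65 L/min ÷ 60 = 1.0833 L/s.
PIP = Vt/C + R·V̇ + PEEP (constant-flow equation of motion).
Only the elastic term changes: ΔPIP = ΔVt / C = (625 − 525) / 64.0 = 1.563 cmH2O.
Original PIP = 525/64.0 + 20.5×1.0833 + 5 = 35.411 cmH2O; new PIP = 35.411 + (1.563) = 36.974 cmH2O.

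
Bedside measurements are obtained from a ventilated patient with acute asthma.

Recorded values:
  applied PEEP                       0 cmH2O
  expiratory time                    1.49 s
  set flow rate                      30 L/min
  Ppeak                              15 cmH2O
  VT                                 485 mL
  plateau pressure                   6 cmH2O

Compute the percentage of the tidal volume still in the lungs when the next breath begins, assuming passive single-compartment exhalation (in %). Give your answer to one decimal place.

Flow: 30 L/min ÷ 60 = 0.5 L/s.
R = (PIP − Pplat)/V̇ = (15 − 6) / 0.5 = 9.0/0.5 = 18.0 cmH2O·s/L.
C = Vt/(Pplat − PEEP) = 485.0 / (6 − 0) = 485.0/6.0 = 80.833 mL/cmH2O.
τ = R × C = 18.0 × 0.08083 L/cmH2O = 1.455 s.
Fraction remaining at end-expiration = e^(−Te/τ) = e^(−1.49/1.455) = 0.3591 → 35.91%.

35.9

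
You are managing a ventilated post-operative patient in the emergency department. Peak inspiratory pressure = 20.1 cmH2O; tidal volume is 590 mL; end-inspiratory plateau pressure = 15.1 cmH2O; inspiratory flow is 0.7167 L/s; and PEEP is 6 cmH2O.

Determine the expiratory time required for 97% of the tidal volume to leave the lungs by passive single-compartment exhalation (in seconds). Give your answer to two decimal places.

1.59

R = (PIP − Pplat)/V̇ = (20.1 − 15.1) / 0.7167 = 5.0/0.7167 = 6.976 cmH2O·s/L.
C = Vt/(Pplat − PEEP) = 590.0 / (15.1 − 6) = 590.0/9.1 = 64.835 mL/cmH2O.
τ = R × C = 6.976 × 0.06484 L/cmH2O = 0.4523 s.
t = −τ·ln(1 − 0.97) = −0.4523·ln(0.03) = 1.586 s.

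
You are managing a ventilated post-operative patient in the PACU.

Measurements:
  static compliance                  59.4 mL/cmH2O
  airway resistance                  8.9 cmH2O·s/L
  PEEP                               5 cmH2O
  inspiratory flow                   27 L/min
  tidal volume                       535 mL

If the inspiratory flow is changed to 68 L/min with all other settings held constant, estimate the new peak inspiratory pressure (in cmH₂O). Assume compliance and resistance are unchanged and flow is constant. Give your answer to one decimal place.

Flow: 27 L/min ÷ 60 = 0.45 L/s.
New flow: 68 L/min ÷ 60 = 1.1333 L/s.
PIP = Vt/C + R·V̇ + PEEP (constant-flow equation of motion).
Only the resistive term changes: ΔPIP = R × ΔV̇ = 8.9 × (1.1333 − 0.45) = 8.9 × 0.6833 = 6.081 cmH2O.
Original PIP = 535/59.4 + 8.9×0.45 + 5 = 18.012 cmH2O; new PIP = 18.012 + (6.081) = 24.093 cmH2O.

24.1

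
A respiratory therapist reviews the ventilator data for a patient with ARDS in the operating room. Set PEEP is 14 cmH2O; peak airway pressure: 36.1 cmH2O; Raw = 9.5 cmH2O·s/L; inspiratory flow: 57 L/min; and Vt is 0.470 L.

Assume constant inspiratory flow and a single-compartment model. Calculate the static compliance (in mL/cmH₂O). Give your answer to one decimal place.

Flow: 57 L/min ÷ 60 = 0.95 L/s.
Equation of motion (constant flow): PIP = Vt/C + R·V̇ + PEEP.
Vt/C = PIP − R·V̇ − PEEP = 36.1 − 9.5×0.95 − 14 = 36.1 − 9.025 − 14 = 13.075 cmH2O.
C = Vt / 13.075 = 470 / 13.075 = 35.946 mL/cmH2O.

35.9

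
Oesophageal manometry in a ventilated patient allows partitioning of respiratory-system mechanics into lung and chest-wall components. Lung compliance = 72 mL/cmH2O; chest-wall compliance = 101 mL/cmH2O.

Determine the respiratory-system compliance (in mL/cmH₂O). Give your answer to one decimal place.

42.0

Lung and chest wall are elastances in series: 1/Crs = 1/CL + 1/Ccw.
1/Crs = 1/72 + 1/101 = 0.02379.
Crs = 42.034 mL/cmH2O.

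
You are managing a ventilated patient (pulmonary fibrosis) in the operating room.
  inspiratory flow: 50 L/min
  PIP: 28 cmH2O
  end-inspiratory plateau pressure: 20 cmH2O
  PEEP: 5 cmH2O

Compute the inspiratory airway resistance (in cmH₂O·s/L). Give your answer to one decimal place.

Flow: 50 L/min ÷ 60 = 0.8333 L/s.
Raw = (PIP − Pplat) / flow = (28 − 20) / 0.8333 = 8.0 / 0.8333 = 9.6 cmH2O·s/L.

9.6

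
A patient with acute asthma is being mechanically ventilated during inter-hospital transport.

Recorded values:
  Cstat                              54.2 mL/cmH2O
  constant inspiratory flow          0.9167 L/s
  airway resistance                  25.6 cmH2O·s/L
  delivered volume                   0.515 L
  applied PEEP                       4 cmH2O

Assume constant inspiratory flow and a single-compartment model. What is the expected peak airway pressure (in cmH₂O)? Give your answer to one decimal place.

37.0

Equation of motion (constant flow): PIP = Vt/C + R·V̇ + PEEP.
PIP = 515/54.2 + 25.6×0.9167 + 4 = 9.502 + 23.468 + 4 = 36.97 cmH2O.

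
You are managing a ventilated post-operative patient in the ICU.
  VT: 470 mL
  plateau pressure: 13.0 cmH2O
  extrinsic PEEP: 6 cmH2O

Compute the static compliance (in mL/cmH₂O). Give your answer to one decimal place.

67.1

Cstat = Vt / (Pplat − PEEP) = 470 / (13.0 − 6) = 470 / 7.0 = 67.143 mL/cmH2O.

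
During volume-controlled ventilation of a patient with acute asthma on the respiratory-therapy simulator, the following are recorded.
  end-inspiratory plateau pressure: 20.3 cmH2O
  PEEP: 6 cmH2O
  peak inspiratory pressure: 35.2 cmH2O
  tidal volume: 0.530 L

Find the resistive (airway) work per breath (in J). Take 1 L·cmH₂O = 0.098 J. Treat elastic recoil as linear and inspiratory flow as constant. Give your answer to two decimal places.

With constant inspiratory flow the resistive pressure is constant at PIP − Pplat = 35.2 − 20.3 = 14.9 cmH2O, so resistive work = 14.9 × 0.530 = 7.897 L·cmH2O.
× 0.098 J/(L·cmH2O) → 0.7739 J.

0.77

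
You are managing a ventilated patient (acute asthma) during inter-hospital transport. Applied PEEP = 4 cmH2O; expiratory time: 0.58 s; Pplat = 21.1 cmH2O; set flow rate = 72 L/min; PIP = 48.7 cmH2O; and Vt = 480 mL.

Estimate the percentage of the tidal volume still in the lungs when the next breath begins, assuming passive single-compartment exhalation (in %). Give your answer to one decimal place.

40.7

Flow: 72 L/min ÷ 60 = 1.2 L/s.
R = (PIP − Pplat)/V̇ = (48.7 − 21.1) / 1.2 = 27.6/1.2 = 23.0 cmH2O·s/L.
C = Vt/(Pplat − PEEP) = 480.0 / (21.1 − 4) = 480.0/17.1 = 28.07 mL/cmH2O.
τ = R × C = 23.0 × 0.02807 L/cmH2O = 0.6456 s.
Fraction remaining at end-expiration = e^(−Te/τ) = e^(−0.58/0.6456) = 0.4072 → 40.72%.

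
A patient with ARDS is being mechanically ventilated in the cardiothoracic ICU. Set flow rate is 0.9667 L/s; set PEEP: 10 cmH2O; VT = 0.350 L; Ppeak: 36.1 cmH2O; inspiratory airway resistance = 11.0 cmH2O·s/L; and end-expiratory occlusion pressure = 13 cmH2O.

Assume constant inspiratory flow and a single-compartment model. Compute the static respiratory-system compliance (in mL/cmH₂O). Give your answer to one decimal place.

28.1

Total PEEP = 13 cmH2O (set 10 + intrinsic 3); this is the baseline alveolar pressure.
Equation of motion (constant flow): PIP = Vt/C + R·V̇ + PEEP.
Vt/C = PIP − R·V̇ − PEEP = 36.1 − 11.0×0.9667 − 13 = 36.1 − 10.634 − 13 = 12.466 cmH2O.
C = Vt / 12.466 = 350 / 12.466 = 28.076 mL/cmH2O.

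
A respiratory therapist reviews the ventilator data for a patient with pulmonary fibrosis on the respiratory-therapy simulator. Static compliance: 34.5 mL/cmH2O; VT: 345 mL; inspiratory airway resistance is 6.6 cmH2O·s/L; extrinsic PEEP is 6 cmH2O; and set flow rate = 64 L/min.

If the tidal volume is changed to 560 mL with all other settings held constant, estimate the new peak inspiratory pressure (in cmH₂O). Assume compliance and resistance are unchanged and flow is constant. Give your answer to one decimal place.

Flow: 64 L/min ÷ 60 = 1.0667 L/s.
PIP = Vt/C + R·V̇ + PEEP (constant-flow equation of motion).
Only the elastic term changes: ΔPIP = ΔVt / C = (560 − 345) / 34.5 = 6.232 cmH2O.
Original PIP = 345/34.5 + 6.6×1.0667 + 6 = 23.04 cmH2O; new PIP = 23.04 + (6.232) = 29.272 cmH2O.

29.3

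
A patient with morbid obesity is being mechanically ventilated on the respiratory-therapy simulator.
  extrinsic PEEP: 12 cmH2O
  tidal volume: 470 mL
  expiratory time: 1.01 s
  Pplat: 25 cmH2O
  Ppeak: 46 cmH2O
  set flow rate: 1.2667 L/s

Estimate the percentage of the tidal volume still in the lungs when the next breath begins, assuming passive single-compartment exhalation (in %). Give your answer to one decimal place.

R = (PIP − Pplat)/V̇ = (46 − 25) / 1.2667 = 21.0/1.2667 = 16.579 cmH2O·s/L.
C = Vt/(Pplat − PEEP) = 470.0 / (25 − 12) = 470.0/13.0 = 36.154 mL/cmH2O.
τ = R × C = 16.579 × 0.03615 L/cmH2O = 0.5993 s.
Fraction remaining at end-expiration = e^(−Te/τ) = e^(−1.01/0.5993) = 0.1854 → 18.54%.

18.5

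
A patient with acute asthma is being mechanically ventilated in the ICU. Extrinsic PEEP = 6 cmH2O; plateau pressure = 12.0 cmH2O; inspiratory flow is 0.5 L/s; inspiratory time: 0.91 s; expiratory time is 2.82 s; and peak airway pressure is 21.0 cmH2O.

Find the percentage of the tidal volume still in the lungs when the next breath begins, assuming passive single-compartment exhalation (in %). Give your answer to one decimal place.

Vt = flow × Ti = 0.5 L/s × 0.91 s × 1000 mL/L = 455.0 mL.
R = (PIP − Pplat)/V̇ = (21.0 − 12.0) / 0.5 = 9.0/0.5 = 18.0 cmH2O·s/L.
C = Vt/(Pplat − PEEP) = 455.0 / (12.0 − 6) = 455.0/6.0 = 75.833 mL/cmH2O.
τ = R × C = 18.0 × 0.07583 L/cmH2O = 1.365 s.
Fraction remaining at end-expiration = e^(−Te/τ) = e^(−2.82/1.365) = 0.1267 → 12.67%.

12.7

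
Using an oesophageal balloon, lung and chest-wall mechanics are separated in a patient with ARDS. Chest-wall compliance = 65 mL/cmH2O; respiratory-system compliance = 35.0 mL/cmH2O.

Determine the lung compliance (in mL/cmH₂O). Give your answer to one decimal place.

75.8

1/CL = 1/Crs − 1/Ccw.
1/CL = 1/35.0 − 1/65 = 0.01319.
CL = 75.815 mL/cmH2O.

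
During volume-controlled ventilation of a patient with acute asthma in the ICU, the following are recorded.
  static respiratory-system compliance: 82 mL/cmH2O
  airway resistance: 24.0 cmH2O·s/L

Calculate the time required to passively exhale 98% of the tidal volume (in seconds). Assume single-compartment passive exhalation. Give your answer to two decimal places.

τ = R × C = 24.0 × 82 mL/cmH2O = 24.0 × 0.082 L/cmH2O = 1.968 s.
Exhaled fraction f = 1 − e^(−t/τ) → t = −τ·ln(1 − f) = −1.968·ln(0.02) = 7.699 s.

7.70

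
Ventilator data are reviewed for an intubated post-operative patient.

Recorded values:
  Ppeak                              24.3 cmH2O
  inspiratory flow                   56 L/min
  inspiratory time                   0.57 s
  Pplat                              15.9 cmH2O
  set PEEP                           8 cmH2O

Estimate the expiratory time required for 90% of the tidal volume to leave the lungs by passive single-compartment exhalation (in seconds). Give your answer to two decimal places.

Flow: 56 L/min ÷ 60 = 0.9333 L/s.
Vt = flow × Ti = 0.9333 L/s × 0.57 s × 1000 mL/L = 531.98 mL.
R = (PIP − Pplat)/V̇ = (24.3 − 15.9) / 0.9333 = 8.4/0.9333 = 9.0 cmH2O·s/L.
C = Vt/(Pplat − PEEP) = 531.98 / (15.9 − 8) = 531.98/7.9 = 67.339 mL/cmH2O.
τ = R × C = 9.0 × 0.06734 L/cmH2O = 0.6061 s.
t = −τ·ln(1 − 0.90) = −0.6061·ln(0.1) = 1.396 s.

1.40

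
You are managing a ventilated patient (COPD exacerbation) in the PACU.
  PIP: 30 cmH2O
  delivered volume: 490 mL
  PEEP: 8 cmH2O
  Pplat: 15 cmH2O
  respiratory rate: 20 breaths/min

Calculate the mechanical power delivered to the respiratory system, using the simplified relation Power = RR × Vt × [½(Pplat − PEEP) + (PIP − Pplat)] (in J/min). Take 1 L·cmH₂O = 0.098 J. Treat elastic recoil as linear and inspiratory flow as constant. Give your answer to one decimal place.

Per-breath work = Vt × [½(Pplat−PEEP) + (PIP−Pplat)] = 0.490 × [0.5×7.0 + 15.0] = 0.490 × 18.5 = 9.065 L·cmH2O.
Power = 20 × 9.065 = 181.3 L·cmH2O/min.
× 0.098 J/(L·cmH2O) → 17.767 J/min.

17.8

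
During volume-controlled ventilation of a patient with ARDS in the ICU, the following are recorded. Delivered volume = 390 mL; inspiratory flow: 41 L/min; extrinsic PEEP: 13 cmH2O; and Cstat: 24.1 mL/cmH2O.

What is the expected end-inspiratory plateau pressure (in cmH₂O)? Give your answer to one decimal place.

Pplat = PEEP + Vt / Cstat = 13 + 390 / 24.1 = 13 + 16.183 = 29.183 cmH2O.

29.2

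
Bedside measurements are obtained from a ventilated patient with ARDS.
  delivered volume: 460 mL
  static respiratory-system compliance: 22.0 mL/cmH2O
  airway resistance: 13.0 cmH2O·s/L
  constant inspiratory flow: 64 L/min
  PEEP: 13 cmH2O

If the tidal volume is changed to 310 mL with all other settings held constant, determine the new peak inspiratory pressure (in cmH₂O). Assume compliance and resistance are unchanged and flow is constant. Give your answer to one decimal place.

41.0

Flow: 64 L/min ÷ 60 = 1.0667 L/s.
PIP = Vt/C + R·V̇ + PEEP (constant-flow equation of motion).
Only the elastic term changes: ΔPIP = ΔVt / C = (310 − 460) / 22.0 = -6.818 cmH2O.
Original PIP = 460/22.0 + 13.0×1.0667 + 13 = 47.776 cmH2O; new PIP = 47.776 + (-6.818) = 40.958 cmH2O.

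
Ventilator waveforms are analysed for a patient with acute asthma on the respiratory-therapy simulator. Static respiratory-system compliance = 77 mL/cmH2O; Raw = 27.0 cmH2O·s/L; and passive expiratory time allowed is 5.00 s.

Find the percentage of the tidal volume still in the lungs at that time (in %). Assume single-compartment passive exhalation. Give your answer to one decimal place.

τ = R × C = 27.0 × 77 mL/cmH2O = 27.0 × 0.077 L/cmH2O = 2.079 s.
Passive exhalation: V(t)/V₀ = e^(−t/τ) = e^(−5.00/2.079) = 0.09027.
Fraction remaining = 0.09027 → 9.027%.

9.0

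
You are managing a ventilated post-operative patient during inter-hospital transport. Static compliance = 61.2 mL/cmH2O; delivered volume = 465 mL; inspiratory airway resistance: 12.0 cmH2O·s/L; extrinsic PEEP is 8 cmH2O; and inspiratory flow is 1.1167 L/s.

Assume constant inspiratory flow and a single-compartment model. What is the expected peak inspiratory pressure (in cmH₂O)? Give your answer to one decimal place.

29.0

Equation of motion (constant flow): PIP = Vt/C + R·V̇ + PEEP.
PIP = 465/61.2 + 12.0×1.1167 + 8 = 7.598 + 13.4 + 8 = 28.998 cmH2O.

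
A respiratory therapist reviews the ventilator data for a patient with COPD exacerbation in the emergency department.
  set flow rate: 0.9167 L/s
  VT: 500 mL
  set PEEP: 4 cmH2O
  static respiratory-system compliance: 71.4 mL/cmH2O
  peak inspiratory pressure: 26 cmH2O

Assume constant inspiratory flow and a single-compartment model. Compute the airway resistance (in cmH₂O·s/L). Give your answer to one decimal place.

16.4

Equation of motion (constant flow): PIP = Vt/C + R·V̇ + PEEP.
R·V̇ = PIP − Vt/C − PEEP = 26 − 500/71.4 − 4 = 26 − 7.003 − 4 = 14.997 cmH2O.
R = 14.997 / 0.9167 = 16.36 cmH2O·s/L.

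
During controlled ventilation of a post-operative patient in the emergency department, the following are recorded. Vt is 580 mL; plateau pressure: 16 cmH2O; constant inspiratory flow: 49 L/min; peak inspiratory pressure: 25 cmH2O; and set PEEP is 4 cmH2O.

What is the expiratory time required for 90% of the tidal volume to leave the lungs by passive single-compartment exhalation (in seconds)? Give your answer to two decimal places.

Flow: 49 L/min ÷ 60 = 0.8167 L/s.
R = (PIP − Pplat)/V̇ = (25 − 16) / 0.8167 = 9.0/0.8167 = 11.02 cmH2O·s/L.
C = Vt/(Pplat − PEEP) = 580.0 / (16 − 4) = 580.0/12.0 = 48.333 mL/cmH2O.
τ = R × C = 11.02 × 0.04833 L/cmH2O = 0.5326 s.
t = −τ·ln(1 − 0.90) = −0.5326·ln(0.1) = 1.226 s.

1.23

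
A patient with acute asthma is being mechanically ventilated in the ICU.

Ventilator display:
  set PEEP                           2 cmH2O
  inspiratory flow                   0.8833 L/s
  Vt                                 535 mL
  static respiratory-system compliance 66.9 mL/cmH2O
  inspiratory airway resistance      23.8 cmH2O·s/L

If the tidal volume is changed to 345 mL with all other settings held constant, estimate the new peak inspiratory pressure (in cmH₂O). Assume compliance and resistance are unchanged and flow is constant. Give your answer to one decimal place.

28.2

PIP = Vt/C + R·V̇ + PEEP (constant-flow equation of motion).
Only the elastic term changes: ΔPIP = ΔVt / C = (345 − 535) / 66.9 = -2.84 cmH2O.
Original PIP = 535/66.9 + 23.8×0.8833 + 2 = 31.02 cmH2O; new PIP = 31.02 + (-2.84) = 28.18 cmH2O.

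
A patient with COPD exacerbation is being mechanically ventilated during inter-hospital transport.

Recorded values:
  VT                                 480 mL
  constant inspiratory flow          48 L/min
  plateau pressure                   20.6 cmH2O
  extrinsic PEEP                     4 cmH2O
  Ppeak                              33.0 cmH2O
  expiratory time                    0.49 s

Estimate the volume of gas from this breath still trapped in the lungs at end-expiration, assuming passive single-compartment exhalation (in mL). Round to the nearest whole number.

161

Flow: 48 L/min ÷ 60 = 0.8 L/s.
R = (PIP − Pplat)/V̇ = (33.0 − 20.6) / 0.8 = 12.4/0.8 = 15.5 cmH2O·s/L.
C = Vt/(Pplat − PEEP) = 480.0 / (20.6 − 4) = 480.0/16.6 = 28.916 mL/cmH2O.
τ = R × C = 15.5 × 0.02892 L/cmH2O = 0.4483 s.
Fraction remaining = e^(−Te/τ) = e^(−0.49/0.4483) = 0.3352.
Trapped volume = 480.0 × 0.3352 = 160.9 mL.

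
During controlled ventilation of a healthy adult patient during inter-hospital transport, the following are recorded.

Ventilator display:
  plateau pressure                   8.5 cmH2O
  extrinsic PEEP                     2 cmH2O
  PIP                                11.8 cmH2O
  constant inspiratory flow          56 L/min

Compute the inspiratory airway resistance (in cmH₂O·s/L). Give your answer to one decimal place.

3.5

Flow: 56 L/min ÷ 60 = 0.9333 L/s.
Raw = (PIP − Pplat) / flow = (11.8 − 8.5) / 0.9333 = 3.3 / 0.9333 = 3.536 cmH2O·s/L.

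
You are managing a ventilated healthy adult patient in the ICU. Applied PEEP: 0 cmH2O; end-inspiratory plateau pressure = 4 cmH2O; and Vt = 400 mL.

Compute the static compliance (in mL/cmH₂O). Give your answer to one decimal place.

100.0

Cstat = Vt / (Pplat − PEEP) = 400 / (4 − 0) = 400 / 4.0 = 100.0 mL/cmH2O.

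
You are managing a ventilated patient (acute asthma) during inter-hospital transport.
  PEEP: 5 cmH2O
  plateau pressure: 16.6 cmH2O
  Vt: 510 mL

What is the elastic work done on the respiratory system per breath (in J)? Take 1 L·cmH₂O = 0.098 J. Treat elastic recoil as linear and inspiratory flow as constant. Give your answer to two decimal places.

0.29

Elastic work ≈ ½ × (Pplat − PEEP) × Vt = 0.5 × (16.6 − 5) × 0.510 L = 0.5 × 11.6 × 0.510 = 2.958 L·cmH2O.
× 0.098 J/(L·cmH2O) → 0.2899 J.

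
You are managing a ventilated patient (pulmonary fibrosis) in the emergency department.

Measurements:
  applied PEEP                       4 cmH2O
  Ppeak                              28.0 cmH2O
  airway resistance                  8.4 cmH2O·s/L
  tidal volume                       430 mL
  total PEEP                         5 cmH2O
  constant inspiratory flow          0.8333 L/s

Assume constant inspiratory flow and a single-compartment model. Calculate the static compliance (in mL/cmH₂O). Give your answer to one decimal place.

26.9

Total PEEP = 5 cmH2O (set 4 + intrinsic 1); this is the baseline alveolar pressure.
Equation of motion (constant flow): PIP = Vt/C + R·V̇ + PEEP.
Vt/C = PIP − R·V̇ − PEEP = 28.0 − 8.4×0.8333 − 5 = 28.0 − 7.0 − 5 = 16.0 cmH2O.
C = Vt / 16.0 = 430 / 16.0 = 26.875 mL/cmH2O.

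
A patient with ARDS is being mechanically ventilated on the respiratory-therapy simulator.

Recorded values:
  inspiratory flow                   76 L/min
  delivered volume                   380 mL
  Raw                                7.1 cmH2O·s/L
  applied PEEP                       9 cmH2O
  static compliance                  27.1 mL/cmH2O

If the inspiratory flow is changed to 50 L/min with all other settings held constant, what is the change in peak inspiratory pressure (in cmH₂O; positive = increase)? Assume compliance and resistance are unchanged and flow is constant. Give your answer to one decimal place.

-3.1

Flow: 76 L/min ÷ 60 = 1.2667 L/s.
New flow: 50 L/min ÷ 60 = 0.8333 L/s.
PIP = Vt/C + R·V̇ + PEEP (constant-flow equation of motion).
Only the resistive term changes: ΔPIP = R × ΔV̇ = 7.1 × (0.8333 − 1.2667) = 7.1 × -0.4334 = -3.077 cmH2O.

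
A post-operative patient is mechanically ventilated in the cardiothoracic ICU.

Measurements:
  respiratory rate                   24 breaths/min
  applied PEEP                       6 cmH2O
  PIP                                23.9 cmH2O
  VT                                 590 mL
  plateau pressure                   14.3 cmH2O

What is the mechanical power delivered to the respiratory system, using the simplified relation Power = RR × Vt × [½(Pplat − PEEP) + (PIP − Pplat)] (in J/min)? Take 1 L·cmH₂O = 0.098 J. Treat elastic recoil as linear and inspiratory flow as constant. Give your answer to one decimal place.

Per-breath work = Vt × [½(Pplat−PEEP) + (PIP−Pplat)] = 0.590 × [0.5×8.3 + 9.6] = 0.590 × 13.75 = 8.113 L·cmH2O.
Power = 24 × 8.113 = 194.71 L·cmH2O/min.
× 0.098 J/(L·cmH2O) → 19.082 J/min.

19.1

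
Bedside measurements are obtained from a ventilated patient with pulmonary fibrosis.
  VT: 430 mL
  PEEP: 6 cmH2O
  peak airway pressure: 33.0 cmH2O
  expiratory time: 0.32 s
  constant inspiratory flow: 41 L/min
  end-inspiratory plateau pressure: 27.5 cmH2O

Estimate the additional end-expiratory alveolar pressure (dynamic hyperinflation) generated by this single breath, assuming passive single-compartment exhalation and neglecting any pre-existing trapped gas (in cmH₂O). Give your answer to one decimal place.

Flow: 41 L/min ÷ 60 = 0.6833 L/s.
R = (PIP − Pplat)/V̇ = (33.0 − 27.5) / 0.6833 = 5.5/0.6833 = 8.049 cmH2O·s/L.
C = Vt/(Pplat − PEEP) = 430.0 / (27.5 − 6) = 430.0/21.5 = 20.0 mL/cmH2O.
τ = R × C = 8.049 × 0.02 L/cmH2O = 0.161 s.
Fraction remaining = e^(−Te/τ) = e^(−0.32/0.161) = 0.137; trapped volume = 430.0 × 0.137 = 58.91 mL.
Additional alveolar pressure from trapping ≈ V_trapped / C = 58.91 / 20.0 = 2.946 cmH2O.

2.9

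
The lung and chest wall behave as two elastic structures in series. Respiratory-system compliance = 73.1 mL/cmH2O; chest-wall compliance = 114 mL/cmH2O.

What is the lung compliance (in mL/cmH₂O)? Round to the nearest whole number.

1/CL = 1/Crs − 1/Ccw.
1/CL = 1/73.1 − 1/114 = 0.004908.
CL = 203.75 mL/cmH2O.

204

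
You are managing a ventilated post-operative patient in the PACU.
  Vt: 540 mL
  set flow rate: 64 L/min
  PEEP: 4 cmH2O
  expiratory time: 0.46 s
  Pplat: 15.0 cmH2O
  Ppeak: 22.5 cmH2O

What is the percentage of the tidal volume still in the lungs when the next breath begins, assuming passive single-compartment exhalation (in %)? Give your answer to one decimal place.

Flow: 64 L/min ÷ 60 = 1.0667 L/s.
R = (PIP − Pplat)/V̇ = (22.5 − 15.0) / 1.0667 = 7.5/1.0667 = 7.031 cmH2O·s/L.
C = Vt/(Pplat − PEEP) = 540.0 / (15.0 − 4) = 540.0/11.0 = 49.091 mL/cmH2O.
τ = R × C = 7.031 × 0.04909 L/cmH2O = 0.3452 s.
Fraction remaining at end-expiration = e^(−Te/τ) = e^(−0.46/0.3452) = 0.2638 → 26.38%.

26.4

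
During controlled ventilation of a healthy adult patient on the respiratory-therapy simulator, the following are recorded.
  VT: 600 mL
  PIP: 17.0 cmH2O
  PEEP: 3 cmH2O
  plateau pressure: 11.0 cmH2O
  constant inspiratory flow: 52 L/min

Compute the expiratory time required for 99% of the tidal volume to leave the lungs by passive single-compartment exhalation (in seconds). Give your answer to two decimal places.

Flow: 52 L/min ÷ 60 = 0.8667 L/s.
R = (PIP − Pplat)/V̇ = (17.0 − 11.0) / 0.8667 = 6.0/0.8667 = 6.923 cmH2O·s/L.
C = Vt/(Pplat − PEEP) = 600.0 / (11.0 − 3) = 600.0/8.0 = 75.0 mL/cmH2O.
τ = R × C = 6.923 × 0.075 L/cmH2O = 0.5192 s.
t = −τ·ln(1 − 0.99) = −0.5192·ln(0.01) = 2.391 s.

2.39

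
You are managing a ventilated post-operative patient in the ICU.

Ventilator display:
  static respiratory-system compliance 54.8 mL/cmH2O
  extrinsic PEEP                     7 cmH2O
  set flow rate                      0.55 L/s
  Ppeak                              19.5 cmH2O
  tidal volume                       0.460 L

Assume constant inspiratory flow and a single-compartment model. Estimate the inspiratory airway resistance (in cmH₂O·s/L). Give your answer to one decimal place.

Equation of motion (constant flow): PIP = Vt/C + R·V̇ + PEEP.
R·V̇ = PIP − Vt/C − PEEP = 19.5 − 460/54.8 − 7 = 19.5 − 8.394 − 7 = 4.106 cmH2O.
R = 4.106 / 0.55 = 7.465 cmH2O·s/L.

7.5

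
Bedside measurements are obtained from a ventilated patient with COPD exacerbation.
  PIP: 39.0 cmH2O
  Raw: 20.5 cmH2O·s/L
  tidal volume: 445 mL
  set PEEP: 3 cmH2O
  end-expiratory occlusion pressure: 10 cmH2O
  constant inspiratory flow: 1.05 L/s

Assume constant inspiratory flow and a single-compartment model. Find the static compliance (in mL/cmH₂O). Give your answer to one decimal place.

59.5

Total PEEP = 10 cmH2O (set 3 + intrinsic 7); this is the baseline alveolar pressure.
Equation of motion (constant flow): PIP = Vt/C + R·V̇ + PEEP.
Vt/C = PIP − R·V̇ − PEEP = 39.0 − 20.5×1.05 − 10 = 39.0 − 21.525 − 10 = 7.475 cmH2O.
C = Vt / 7.475 = 445 / 7.475 = 59.532 mL/cmH2O.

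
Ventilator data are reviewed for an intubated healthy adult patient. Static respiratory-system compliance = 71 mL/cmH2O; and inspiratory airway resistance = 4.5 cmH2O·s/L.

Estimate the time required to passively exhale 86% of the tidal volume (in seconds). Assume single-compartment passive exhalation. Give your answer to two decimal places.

0.63

τ = R × C = 4.5 × 71 mL/cmH2O = 4.5 × 0.071 L/cmH2O = 0.3195 s.
Exhaled fraction f = 1 − e^(−t/τ) → t = −τ·ln(1 − f) = −0.3195·ln(0.14) = 0.6282 s.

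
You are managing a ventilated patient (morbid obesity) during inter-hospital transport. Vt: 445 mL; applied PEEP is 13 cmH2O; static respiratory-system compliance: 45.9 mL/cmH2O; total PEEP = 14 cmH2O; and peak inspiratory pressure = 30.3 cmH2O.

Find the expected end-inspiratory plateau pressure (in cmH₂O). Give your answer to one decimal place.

23.7

End-expiratory occlusion gives total PEEP = 14 cmH2O (intrinsic PEEP = 14 − 13 = 1). Use total PEEP for the elastic gradient.
Pplat = PEEPtotal + Vt / Cstat = 14 + 445 / 45.9 = 14 + 9.695 = 23.695 cmH2O.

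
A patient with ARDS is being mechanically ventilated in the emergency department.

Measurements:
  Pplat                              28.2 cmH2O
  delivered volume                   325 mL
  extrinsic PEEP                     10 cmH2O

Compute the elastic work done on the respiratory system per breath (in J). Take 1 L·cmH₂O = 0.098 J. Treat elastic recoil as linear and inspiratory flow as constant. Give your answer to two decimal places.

0.29

Elastic work ≈ ½ × (Pplat − PEEP) × Vt = 0.5 × (28.2 − 10) × 0.325 L = 0.5 × 18.2 × 0.325 = 2.958 L·cmH2O.
× 0.098 J/(L·cmH2O) → 0.2899 J.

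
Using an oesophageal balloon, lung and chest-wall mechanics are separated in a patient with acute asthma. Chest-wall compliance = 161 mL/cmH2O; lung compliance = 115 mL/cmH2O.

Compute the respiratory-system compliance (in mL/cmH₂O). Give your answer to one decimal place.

Lung and chest wall are elastances in series: 1/Crs = 1/CL + 1/Ccw.
1/Crs = 1/115 + 1/161 = 0.01491.
Crs = 67.069 mL/cmH2O.

67.1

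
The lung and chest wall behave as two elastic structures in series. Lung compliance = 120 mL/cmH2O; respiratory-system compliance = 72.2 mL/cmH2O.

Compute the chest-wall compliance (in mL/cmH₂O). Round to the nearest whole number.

181

1/Ccw = 1/Crs − 1/CL.
1/Ccw = 1/72.2 − 1/120 = 0.005517.
Ccw = 181.26 mL/cmH2O.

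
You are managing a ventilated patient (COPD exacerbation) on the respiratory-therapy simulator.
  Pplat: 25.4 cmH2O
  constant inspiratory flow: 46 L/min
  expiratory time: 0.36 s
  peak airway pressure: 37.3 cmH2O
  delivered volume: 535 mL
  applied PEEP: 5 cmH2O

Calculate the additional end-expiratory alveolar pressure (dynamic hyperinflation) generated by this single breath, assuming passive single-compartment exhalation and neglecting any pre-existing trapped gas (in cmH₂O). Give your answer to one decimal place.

Flow: 46 L/min ÷ 60 = 0.7667 L/s.
R = (PIP − Pplat)/V̇ = (37.3 − 25.4) / 0.7667 = 11.9/0.7667 = 15.521 cmH2O·s/L.
C = Vt/(Pplat − PEEP) = 535.0 / (25.4 − 5) = 535.0/20.4 = 26.225 mL/cmH2O.
τ = R × C = 15.521 × 0.02623 L/cmH2O = 0.4071 s.
Fraction remaining = e^(−Te/τ) = e^(−0.36/0.4071) = 0.413; trapped volume = 535.0 × 0.413 = 220.96 mL.
Additional alveolar pressure from trapping ≈ V_trapped / C = 220.96 / 26.225 = 8.426 cmH2O.

8.4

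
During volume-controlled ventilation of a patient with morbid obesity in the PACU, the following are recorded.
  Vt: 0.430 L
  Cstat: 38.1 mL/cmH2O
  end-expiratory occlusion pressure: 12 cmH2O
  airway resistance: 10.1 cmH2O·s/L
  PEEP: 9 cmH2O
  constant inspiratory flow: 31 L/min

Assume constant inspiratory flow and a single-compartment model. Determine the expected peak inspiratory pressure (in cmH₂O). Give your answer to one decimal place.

Flow: 31 L/min ÷ 60 = 0.5167 L/s.
Total PEEP = 12 cmH2O (set 9 + intrinsic 3); this is the baseline alveolar pressure.
Equation of motion (constant flow): PIP = Vt/C + R·V̇ + PEEP.
PIP = 430/38.1 + 10.1×0.5167 + 12 = 11.286 + 5.219 + 12 = 28.505 cmH2O.

28.5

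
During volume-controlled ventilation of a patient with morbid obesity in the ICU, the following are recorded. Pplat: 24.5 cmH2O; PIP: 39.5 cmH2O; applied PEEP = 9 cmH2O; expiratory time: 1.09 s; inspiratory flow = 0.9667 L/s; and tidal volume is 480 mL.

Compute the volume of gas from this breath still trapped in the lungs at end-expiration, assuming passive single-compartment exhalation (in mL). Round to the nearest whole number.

R = (PIP − Pplat)/V̇ = (39.5 − 24.5) / 0.9667 = 15.0/0.9667 = 15.517 cmH2O·s/L.
C = Vt/(Pplat − PEEP) = 480.0 / (24.5 − 9) = 480.0/15.5 = 30.968 mL/cmH2O.
τ = R × C = 15.517 × 0.03097 L/cmH2O = 0.4806 s.
Fraction remaining = e^(−Te/τ) = e^(−1.09/0.4806) = 0.1035.
Trapped volume = 480.0 × 0.1035 = 49.68 mL.

50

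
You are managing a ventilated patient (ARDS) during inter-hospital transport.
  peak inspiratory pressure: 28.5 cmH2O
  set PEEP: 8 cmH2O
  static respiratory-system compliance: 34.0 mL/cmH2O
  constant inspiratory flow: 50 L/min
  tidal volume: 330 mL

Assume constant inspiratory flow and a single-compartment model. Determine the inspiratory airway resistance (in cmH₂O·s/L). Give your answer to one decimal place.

Flow: 50 L/min ÷ 60 = 0.8333 L/s.
Equation of motion (constant flow): PIP = Vt/C + R·V̇ + PEEP.
R·V̇ = PIP − Vt/C − PEEP = 28.5 − 330/34.0 − 8 = 28.5 − 9.706 − 8 = 10.794 cmH2O.
R = 10.794 / 0.8333 = 12.953 cmH2O·s/L.

13.0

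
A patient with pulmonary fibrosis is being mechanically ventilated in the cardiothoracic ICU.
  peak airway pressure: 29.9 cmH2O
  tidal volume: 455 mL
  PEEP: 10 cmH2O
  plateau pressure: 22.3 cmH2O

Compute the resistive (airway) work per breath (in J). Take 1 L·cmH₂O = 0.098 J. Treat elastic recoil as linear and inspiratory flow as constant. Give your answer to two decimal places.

0.34

With constant inspiratory flow the resistive pressure is constant at PIP − Pplat = 29.9 − 22.3 = 7.6 cmH2O, so resistive work = 7.6 × 0.455 = 3.458 L·cmH2O.
× 0.098 J/(L·cmH2O) → 0.3389 J.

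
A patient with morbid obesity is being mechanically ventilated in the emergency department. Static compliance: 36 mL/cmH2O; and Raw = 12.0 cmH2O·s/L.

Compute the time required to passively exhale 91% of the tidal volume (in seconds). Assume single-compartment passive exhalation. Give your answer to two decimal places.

1.04

τ = R × C = 12.0 × 36 mL/cmH2O = 12.0 × 0.036 L/cmH2O = 0.432 s.
Exhaled fraction f = 1 − e^(−t/τ) → t = −τ·ln(1 − f) = −0.432·ln(0.09) = 1.04 s.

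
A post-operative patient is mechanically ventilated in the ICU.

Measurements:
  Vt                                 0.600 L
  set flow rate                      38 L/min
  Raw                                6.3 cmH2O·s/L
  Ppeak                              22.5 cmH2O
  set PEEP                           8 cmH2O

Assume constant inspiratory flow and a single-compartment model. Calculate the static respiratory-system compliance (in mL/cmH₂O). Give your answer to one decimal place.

57.1

Flow: 38 L/min ÷ 60 = 0.6333 L/s.
Equation of motion (constant flow): PIP = Vt/C + R·V̇ + PEEP.
Vt/C = PIP − R·V̇ − PEEP = 22.5 − 6.3×0.6333 − 8 = 22.5 − 3.99 − 8 = 10.51 cmH2O.
C = Vt / 10.51 = 600 / 10.51 = 57.088 mL/cmH2O.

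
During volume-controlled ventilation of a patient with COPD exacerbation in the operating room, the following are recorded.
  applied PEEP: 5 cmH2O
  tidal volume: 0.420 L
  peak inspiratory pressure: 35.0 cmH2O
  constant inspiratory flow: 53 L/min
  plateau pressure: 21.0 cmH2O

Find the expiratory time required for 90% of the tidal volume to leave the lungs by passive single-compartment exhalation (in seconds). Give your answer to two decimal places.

Flow: 53 L/min ÷ 60 = 0.8833 L/s.
R = (PIP − Pplat)/V̇ = (35.0 − 21.0) / 0.8833 = 14.0/0.8833 = 15.85 cmH2O·s/L.
C = Vt/(Pplat − PEEP) = 420.0 / (21.0 − 5) = 420.0/16.0 = 26.25 mL/cmH2O.
τ = R × C = 15.85 × 0.02625 L/cmH2O = 0.4161 s.
t = −τ·ln(1 − 0.90) = −0.4161·ln(0.1) = 0.9581 s.

0.96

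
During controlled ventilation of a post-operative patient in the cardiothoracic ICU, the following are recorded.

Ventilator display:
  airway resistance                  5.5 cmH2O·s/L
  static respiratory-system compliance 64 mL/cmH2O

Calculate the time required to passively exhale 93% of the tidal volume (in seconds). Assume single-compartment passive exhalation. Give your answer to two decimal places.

τ = R × C = 5.5 × 64 mL/cmH2O = 5.5 × 0.064 L/cmH2O = 0.352 s.
Exhaled fraction f = 1 − e^(−t/τ) → t = −τ·ln(1 − f) = −0.352·ln(0.07) = 0.9361 s.

0.94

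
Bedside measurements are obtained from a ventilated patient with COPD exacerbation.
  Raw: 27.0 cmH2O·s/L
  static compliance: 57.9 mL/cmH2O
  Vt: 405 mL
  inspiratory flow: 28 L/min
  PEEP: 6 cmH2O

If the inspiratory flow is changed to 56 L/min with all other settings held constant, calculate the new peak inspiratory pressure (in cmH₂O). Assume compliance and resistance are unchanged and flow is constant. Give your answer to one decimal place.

38.2

Flow: 28 L/min ÷ 60 = 0.4667 L/s.
New flow: 56 L/min ÷ 60 = 0.9333 L/s.
PIP = Vt/C + R·V̇ + PEEP (constant-flow equation of motion).
Only the resistive term changes: ΔPIP = R × ΔV̇ = 27.0 × (0.9333 − 0.4667) = 27.0 × 0.4666 = 12.598 cmH2O.
Original PIP = 405/57.9 + 27.0×0.4667 + 6 = 25.596 cmH2O; new PIP = 25.596 + (12.598) = 38.194 cmH2O.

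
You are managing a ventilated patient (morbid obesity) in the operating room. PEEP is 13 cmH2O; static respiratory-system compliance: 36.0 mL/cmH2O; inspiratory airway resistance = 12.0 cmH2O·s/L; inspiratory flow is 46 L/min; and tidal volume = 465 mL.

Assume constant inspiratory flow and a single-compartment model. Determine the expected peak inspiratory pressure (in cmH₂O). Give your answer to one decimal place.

Flow: 46 L/min ÷ 60 = 0.7667 L/s.
Equation of motion (constant flow): PIP = Vt/C + R·V̇ + PEEP.
PIP = 465/36.0 + 12.0×0.7667 + 13 = 12.917 + 9.2 + 13 = 35.117 cmH2O.

35.1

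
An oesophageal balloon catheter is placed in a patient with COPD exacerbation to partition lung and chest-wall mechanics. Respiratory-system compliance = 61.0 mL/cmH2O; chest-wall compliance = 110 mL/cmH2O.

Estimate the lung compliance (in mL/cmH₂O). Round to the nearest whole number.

137

1/CL = 1/Crs − 1/Ccw.
1/CL = 1/61.0 − 1/110 = 0.007303.
CL = 136.93 mL/cmH2O.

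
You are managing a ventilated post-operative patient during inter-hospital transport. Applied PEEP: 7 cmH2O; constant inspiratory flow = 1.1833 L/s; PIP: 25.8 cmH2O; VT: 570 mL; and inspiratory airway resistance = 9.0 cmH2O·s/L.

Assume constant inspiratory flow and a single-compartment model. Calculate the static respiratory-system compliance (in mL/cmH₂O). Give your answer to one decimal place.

69.9

Equation of motion (constant flow): PIP = Vt/C + R·V̇ + PEEP.
Vt/C = PIP − R·V̇ − PEEP = 25.8 − 9.0×1.1833 − 7 = 25.8 − 10.65 − 7 = 8.15 cmH2O.
C = Vt / 8.15 = 570 / 8.15 = 69.939 mL/cmH2O.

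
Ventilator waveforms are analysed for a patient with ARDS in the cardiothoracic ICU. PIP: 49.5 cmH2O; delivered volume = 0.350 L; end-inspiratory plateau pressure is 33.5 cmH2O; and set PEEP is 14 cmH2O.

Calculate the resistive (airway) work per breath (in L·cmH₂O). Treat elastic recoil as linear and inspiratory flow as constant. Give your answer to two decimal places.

With constant inspiratory flow the resistive pressure is constant at PIP − Pplat = 49.5 − 33.5 = 16.0 cmH2O, so resistive work = 16.0 × 0.350 = 5.6 L·cmH2O.

5.60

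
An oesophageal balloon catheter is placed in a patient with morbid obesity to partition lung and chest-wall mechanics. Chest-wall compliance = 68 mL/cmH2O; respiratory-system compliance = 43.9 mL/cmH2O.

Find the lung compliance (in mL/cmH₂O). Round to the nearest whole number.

124

1/CL = 1/Crs − 1/Ccw.
1/CL = 1/43.9 − 1/68 = 0.008073.
CL = 123.87 mL/cmH2O.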